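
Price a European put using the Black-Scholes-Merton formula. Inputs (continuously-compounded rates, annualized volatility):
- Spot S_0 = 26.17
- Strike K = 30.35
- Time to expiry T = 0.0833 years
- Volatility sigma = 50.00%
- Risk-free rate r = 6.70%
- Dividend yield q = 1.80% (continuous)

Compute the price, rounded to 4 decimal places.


Answer: Price = 4.3883

Derivation:
d1 = (ln(S/K) + (r - q + 0.5*sigma^2) * T) / (sigma * sqrt(T)) = -0.92640710
d2 = d1 - sigma * sqrt(T) = -1.07071579
exp(-rT) = 0.99443445; exp(-qT) = 0.99850172
P = K * exp(-rT) * N(-d2) - S_0 * exp(-qT) * N(-d1)
N(-d1) = 0.82288277; N(-d2) = 0.85785138
P = 30.3500 * 0.99443445 * 0.85785138 - 26.1700 * 0.99850172 * 0.82288277 = 4.3883


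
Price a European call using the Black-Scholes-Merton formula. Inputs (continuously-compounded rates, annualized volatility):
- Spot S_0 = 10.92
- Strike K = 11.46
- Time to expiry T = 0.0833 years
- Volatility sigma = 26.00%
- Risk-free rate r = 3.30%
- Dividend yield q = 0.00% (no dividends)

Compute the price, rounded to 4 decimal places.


d1 = (ln(S/K) + (r - q + 0.5*sigma^2) * T) / (sigma * sqrt(T)) = -0.56905655
d2 = d1 - sigma * sqrt(T) = -0.64409707
exp(-rT) = 0.99725487; exp(-qT) = 1.00000000
C = S_0 * exp(-qT) * N(d1) - K * exp(-rT) * N(d2)
N(d1) = 0.28465888; N(d2) = 0.25975624
C = 10.9200 * 1.00000000 * 0.28465888 - 11.4600 * 0.99725487 * 0.25975624 = 0.1398

Answer: Price = 0.1398


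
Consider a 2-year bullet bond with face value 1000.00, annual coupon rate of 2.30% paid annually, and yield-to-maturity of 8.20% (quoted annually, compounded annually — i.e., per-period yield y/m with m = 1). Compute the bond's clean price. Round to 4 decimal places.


Coupon per period c = face * coupon_rate / m = 23.000000
Periods per year m = 1; per-period yield y/m = 0.082000
Number of cashflows N = 2
Cashflows (t years, CF_t, discount factor 1/(1+y/m)^(m*t), PV):
  t = 1.0000: CF_t = 23.000000, DF = 0.924214, PV = 21.256932
  t = 2.0000: CF_t = 1023.000000, DF = 0.854172, PV = 873.818253
Price P = sum_t PV_t = 895.075184

Answer: Price = 895.0752


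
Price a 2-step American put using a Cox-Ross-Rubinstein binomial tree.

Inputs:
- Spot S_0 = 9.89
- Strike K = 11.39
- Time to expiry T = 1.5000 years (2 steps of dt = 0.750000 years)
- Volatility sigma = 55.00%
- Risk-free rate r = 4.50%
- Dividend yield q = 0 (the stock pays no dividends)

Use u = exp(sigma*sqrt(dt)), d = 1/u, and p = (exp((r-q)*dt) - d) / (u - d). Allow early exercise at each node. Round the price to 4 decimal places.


Answer: Price = V(0,0) = 3.2947

Derivation:
dt = T/N = 0.750000
u = exp(sigma*sqrt(dt)) = 1.610128; d = 1/u = 0.621068
p = (exp((r-q)*dt) - d) / (u - d) = 0.417829
Discount per step: exp(-r*dt) = 0.966813
Stock lattice S(k, i) with i counting down-moves:
  k=0: S(0,0) = 9.8900
  k=1: S(1,0) = 15.9242; S(1,1) = 6.1424
  k=2: S(2,0) = 25.6400; S(2,1) = 9.8900; S(2,2) = 3.8148
Terminal payoffs V(N, i) = max(K - S_T, 0):
  V(2,0) = 0.000000; V(2,1) = 1.500000; V(2,2) = 7.575170
Backward induction: V(k, i) = exp(-r*dt) * [p * V(k+1, i) + (1-p) * V(k+1, i+1)]; then take max(V_cont, immediate exercise) for American.
  V(1,0) = exp(-r*dt) * [p*0.000000 + (1-p)*1.500000] = 0.844277; exercise = 0.000000; V(1,0) = max -> 0.844277
  V(1,1) = exp(-r*dt) * [p*1.500000 + (1-p)*7.575170] = 4.869635; exercise = 5.247633; V(1,1) = max -> 5.247633
  V(0,0) = exp(-r*dt) * [p*0.844277 + (1-p)*5.247633] = 3.294691; exercise = 1.500000; V(0,0) = max -> 3.294691


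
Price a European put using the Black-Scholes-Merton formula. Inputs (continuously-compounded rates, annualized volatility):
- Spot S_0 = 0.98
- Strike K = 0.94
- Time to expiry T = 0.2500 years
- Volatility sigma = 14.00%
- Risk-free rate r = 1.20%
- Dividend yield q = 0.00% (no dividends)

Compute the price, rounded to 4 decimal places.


Answer: Price = 0.0106

Derivation:
d1 = (ln(S/K) + (r - q + 0.5*sigma^2) * T) / (sigma * sqrt(T)) = 0.67318138
d2 = d1 - sigma * sqrt(T) = 0.60318138
exp(-rT) = 0.99700450; exp(-qT) = 1.00000000
P = K * exp(-rT) * N(-d2) - S_0 * exp(-qT) * N(-d1)
N(-d1) = 0.25041595; N(-d2) = 0.27319402
P = 0.9400 * 0.99700450 * 0.27319402 - 0.9800 * 1.00000000 * 0.25041595 = 0.0106


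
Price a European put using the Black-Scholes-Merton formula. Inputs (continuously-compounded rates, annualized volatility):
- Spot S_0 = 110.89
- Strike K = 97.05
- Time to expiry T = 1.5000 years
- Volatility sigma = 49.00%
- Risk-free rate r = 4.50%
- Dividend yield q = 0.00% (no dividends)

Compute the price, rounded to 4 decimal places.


d1 = (ln(S/K) + (r - q + 0.5*sigma^2) * T) / (sigma * sqrt(T)) = 0.63468014
d2 = d1 - sigma * sqrt(T) = 0.03455515
exp(-rT) = 0.93472772; exp(-qT) = 1.00000000
P = K * exp(-rT) * N(-d2) - S_0 * exp(-qT) * N(-d1)
N(-d1) = 0.26281853; N(-d2) = 0.48621723
P = 97.0500 * 0.93472772 * 0.48621723 - 110.8900 * 1.00000000 * 0.26281853 = 14.9634

Answer: Price = 14.9634


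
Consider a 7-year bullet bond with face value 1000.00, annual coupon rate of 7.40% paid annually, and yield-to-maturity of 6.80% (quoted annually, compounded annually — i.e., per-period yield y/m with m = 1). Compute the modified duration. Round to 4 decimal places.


Answer: Modified duration = 5.3663

Derivation:
Coupon per period c = face * coupon_rate / m = 74.000000
Periods per year m = 1; per-period yield y/m = 0.068000
Number of cashflows N = 7
Cashflows (t years, CF_t, discount factor 1/(1+y/m)^(m*t), PV):
  t = 1.0000: CF_t = 74.000000, DF = 0.936330, PV = 69.288390
  t = 2.0000: CF_t = 74.000000, DF = 0.876713, PV = 64.876769
  t = 3.0000: CF_t = 74.000000, DF = 0.820892, PV = 60.746039
  t = 4.0000: CF_t = 74.000000, DF = 0.768626, PV = 56.878313
  t = 5.0000: CF_t = 74.000000, DF = 0.719687, PV = 53.256848
  t = 6.0000: CF_t = 74.000000, DF = 0.673864, PV = 49.865962
  t = 7.0000: CF_t = 1074.000000, DF = 0.630959, PV = 677.650109
Price P = sum_t PV_t = 1032.562429
First compute Macaulay numerator sum_t t * PV_t:
  t * PV_t at t = 1.0000: 69.288390
  t * PV_t at t = 2.0000: 129.753538
  t * PV_t at t = 3.0000: 182.238116
  t * PV_t at t = 4.0000: 227.513253
  t * PV_t at t = 5.0000: 266.284238
  t * PV_t at t = 6.0000: 299.195773
  t * PV_t at t = 7.0000: 4743.550763
Macaulay duration D = 5917.824071 / 1032.562429 = 5.731202
Modified duration = D / (1 + y/m) = 5.731202 / (1 + 0.068000) = 5.366294


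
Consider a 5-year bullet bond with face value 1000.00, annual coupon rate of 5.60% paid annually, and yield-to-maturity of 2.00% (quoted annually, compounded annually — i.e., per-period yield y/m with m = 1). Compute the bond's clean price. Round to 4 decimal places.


Coupon per period c = face * coupon_rate / m = 56.000000
Periods per year m = 1; per-period yield y/m = 0.020000
Number of cashflows N = 5
Cashflows (t years, CF_t, discount factor 1/(1+y/m)^(m*t), PV):
  t = 1.0000: CF_t = 56.000000, DF = 0.980392, PV = 54.901961
  t = 2.0000: CF_t = 56.000000, DF = 0.961169, PV = 53.825452
  t = 3.0000: CF_t = 56.000000, DF = 0.942322, PV = 52.770051
  t = 4.0000: CF_t = 56.000000, DF = 0.923845, PV = 51.735344
  t = 5.0000: CF_t = 1056.000000, DF = 0.905731, PV = 956.451735
Price P = sum_t PV_t = 1169.684542

Answer: Price = 1169.6845


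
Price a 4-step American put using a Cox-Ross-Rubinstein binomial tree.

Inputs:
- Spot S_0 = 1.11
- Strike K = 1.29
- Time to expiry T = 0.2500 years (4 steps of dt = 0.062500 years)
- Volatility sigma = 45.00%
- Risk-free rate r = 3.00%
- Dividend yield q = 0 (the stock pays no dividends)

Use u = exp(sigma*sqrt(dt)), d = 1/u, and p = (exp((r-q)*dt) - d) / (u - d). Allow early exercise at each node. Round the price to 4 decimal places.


dt = T/N = 0.062500
u = exp(sigma*sqrt(dt)) = 1.119072; d = 1/u = 0.893597
p = (exp((r-q)*dt) - d) / (u - d) = 0.480228
Discount per step: exp(-r*dt) = 0.998127
Stock lattice S(k, i) with i counting down-moves:
  k=0: S(0,0) = 1.1100
  k=1: S(1,0) = 1.2422; S(1,1) = 0.9919
  k=2: S(2,0) = 1.3901; S(2,1) = 1.1100; S(2,2) = 0.8864
  k=3: S(3,0) = 1.5556; S(3,1) = 1.2422; S(3,2) = 0.9919; S(3,3) = 0.7920
  k=4: S(4,0) = 1.7408; S(4,1) = 1.3901; S(4,2) = 1.1100; S(4,3) = 0.8864; S(4,4) = 0.7078
Terminal payoffs V(N, i) = max(K - S_T, 0):
  V(4,0) = 0.000000; V(4,1) = 0.000000; V(4,2) = 0.180000; V(4,3) = 0.403647; V(4,4) = 0.582233
Backward induction: V(k, i) = exp(-r*dt) * [p * V(k+1, i) + (1-p) * V(k+1, i+1)]; then take max(V_cont, immediate exercise) for American.
  V(3,0) = exp(-r*dt) * [p*0.000000 + (1-p)*0.000000] = 0.000000; exercise = 0.000000; V(3,0) = max -> 0.000000
  V(3,1) = exp(-r*dt) * [p*0.000000 + (1-p)*0.180000] = 0.093384; exercise = 0.047830; V(3,1) = max -> 0.093384
  V(3,2) = exp(-r*dt) * [p*0.180000 + (1-p)*0.403647] = 0.295690; exercise = 0.298107; V(3,2) = max -> 0.298107
  V(3,3) = exp(-r*dt) * [p*0.403647 + (1-p)*0.582233] = 0.495541; exercise = 0.497957; V(3,3) = max -> 0.497957
  V(2,0) = exp(-r*dt) * [p*0.000000 + (1-p)*0.093384] = 0.048447; exercise = 0.000000; V(2,0) = max -> 0.048447
  V(2,1) = exp(-r*dt) * [p*0.093384 + (1-p)*0.298107] = 0.199419; exercise = 0.180000; V(2,1) = max -> 0.199419
  V(2,2) = exp(-r*dt) * [p*0.298107 + (1-p)*0.497957] = 0.401231; exercise = 0.403647; V(2,2) = max -> 0.403647
  V(1,0) = exp(-r*dt) * [p*0.048447 + (1-p)*0.199419] = 0.126680; exercise = 0.047830; V(1,0) = max -> 0.126680
  V(1,1) = exp(-r*dt) * [p*0.199419 + (1-p)*0.403647] = 0.304998; exercise = 0.298107; V(1,1) = max -> 0.304998
  V(0,0) = exp(-r*dt) * [p*0.126680 + (1-p)*0.304998] = 0.218954; exercise = 0.180000; V(0,0) = max -> 0.218954

Answer: Price = V(0,0) = 0.2190


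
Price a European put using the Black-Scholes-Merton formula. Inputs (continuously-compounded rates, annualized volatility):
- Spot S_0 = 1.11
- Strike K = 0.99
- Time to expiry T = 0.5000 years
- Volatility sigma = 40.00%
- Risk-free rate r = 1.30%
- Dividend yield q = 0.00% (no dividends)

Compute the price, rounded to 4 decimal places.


d1 = (ln(S/K) + (r - q + 0.5*sigma^2) * T) / (sigma * sqrt(T)) = 0.56890400
d2 = d1 - sigma * sqrt(T) = 0.28606129
exp(-rT) = 0.99352108; exp(-qT) = 1.00000000
P = K * exp(-rT) * N(-d2) - S_0 * exp(-qT) * N(-d1)
N(-d1) = 0.28471064; N(-d2) = 0.38741559
P = 0.9900 * 0.99352108 * 0.38741559 - 1.1100 * 1.00000000 * 0.28471064 = 0.0650

Answer: Price = 0.0650


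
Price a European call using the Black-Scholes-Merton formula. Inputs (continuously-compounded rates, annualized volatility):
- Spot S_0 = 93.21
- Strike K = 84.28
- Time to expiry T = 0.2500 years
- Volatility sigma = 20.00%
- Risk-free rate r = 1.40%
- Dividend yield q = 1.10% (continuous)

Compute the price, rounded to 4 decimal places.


d1 = (ln(S/K) + (r - q + 0.5*sigma^2) * T) / (sigma * sqrt(T)) = 1.06460423
d2 = d1 - sigma * sqrt(T) = 0.96460423
exp(-rT) = 0.99650612; exp(-qT) = 0.99725378
C = S_0 * exp(-qT) * N(d1) - K * exp(-rT) * N(d2)
N(d1) = 0.85647247; N(d2) = 0.83262846
C = 93.2100 * 0.99725378 * 0.85647247 - 84.2800 * 0.99650612 * 0.83262846 = 9.6838

Answer: Price = 9.6838


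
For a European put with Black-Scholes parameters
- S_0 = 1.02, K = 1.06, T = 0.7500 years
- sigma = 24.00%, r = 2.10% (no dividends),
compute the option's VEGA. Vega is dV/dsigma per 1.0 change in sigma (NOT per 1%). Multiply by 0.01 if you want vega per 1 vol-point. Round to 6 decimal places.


d1 = -0.0053707086; d2 = -0.2132168055
phi(d1) = 0.3989365268; exp(-qT) = 1.0000000000; exp(-rT) = 0.9843733826
Vega = S * exp(-qT) * phi(d1) * sqrt(T) = 1.0200 * 1.0000000000 * 0.3989365268 * 0.8660254038 = 0.352399

Answer: Vega = 0.352399


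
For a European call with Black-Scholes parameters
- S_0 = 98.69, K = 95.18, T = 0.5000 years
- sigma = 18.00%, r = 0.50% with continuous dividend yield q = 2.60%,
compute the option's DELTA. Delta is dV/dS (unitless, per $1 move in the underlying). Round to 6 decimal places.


d1 = 0.2656662127; d2 = 0.1383869920
phi(d1) = 0.3851094107; exp(-qT) = 0.9870841350; exp(-rT) = 0.9975031224
N(d1) = 0.6047518565
Delta = exp(-qT) * N(d1) = 0.9870841350 * 0.6047518565 = 0.596941

Answer: Delta = 0.596941


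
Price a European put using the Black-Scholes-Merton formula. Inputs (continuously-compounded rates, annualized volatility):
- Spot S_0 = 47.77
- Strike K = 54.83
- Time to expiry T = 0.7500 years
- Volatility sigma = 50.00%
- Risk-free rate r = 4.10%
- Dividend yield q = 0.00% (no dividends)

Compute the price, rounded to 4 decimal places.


Answer: Price = 11.6095

Derivation:
d1 = (ln(S/K) + (r - q + 0.5*sigma^2) * T) / (sigma * sqrt(T)) = -0.03080663
d2 = d1 - sigma * sqrt(T) = -0.46381933
exp(-rT) = 0.96971797; exp(-qT) = 1.00000000
P = K * exp(-rT) * N(-d2) - S_0 * exp(-qT) * N(-d1)
N(-d1) = 0.51228812; N(-d2) = 0.67861140
P = 54.8300 * 0.96971797 * 0.67861140 - 47.7700 * 1.00000000 * 0.51228812 = 11.6095


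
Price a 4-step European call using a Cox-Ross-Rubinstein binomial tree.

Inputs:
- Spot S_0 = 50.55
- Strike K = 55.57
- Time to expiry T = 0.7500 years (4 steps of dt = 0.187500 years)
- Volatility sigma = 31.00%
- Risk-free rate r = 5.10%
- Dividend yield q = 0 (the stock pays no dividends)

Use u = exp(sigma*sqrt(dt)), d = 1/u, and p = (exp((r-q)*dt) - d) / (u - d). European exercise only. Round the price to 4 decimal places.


Answer: Price = V(0,0) = 4.4518

Derivation:
dt = T/N = 0.187500
u = exp(sigma*sqrt(dt)) = 1.143660; d = 1/u = 0.874385
p = (exp((r-q)*dt) - d) / (u - d) = 0.502174
Discount per step: exp(-r*dt) = 0.990483
Stock lattice S(k, i) with i counting down-moves:
  k=0: S(0,0) = 50.5500
  k=1: S(1,0) = 57.8120; S(1,1) = 44.2002
  k=2: S(2,0) = 66.1173; S(2,1) = 50.5500; S(2,2) = 38.6480
  k=3: S(3,0) = 75.6158; S(3,1) = 57.8120; S(3,2) = 44.2002; S(3,3) = 33.7933
  k=4: S(4,0) = 86.4787; S(4,1) = 66.1173; S(4,2) = 50.5500; S(4,3) = 38.6480; S(4,4) = 29.5483
Terminal payoffs V(N, i) = max(S_T - K, 0):
  V(4,0) = 30.908748; V(4,1) = 10.547325; V(4,2) = 0.000000; V(4,3) = 0.000000; V(4,4) = 0.000000
Backward induction: V(k, i) = exp(-r*dt) * [p * V(k+1, i) + (1-p) * V(k+1, i+1)].
  V(3,0) = exp(-r*dt) * [p*30.908748 + (1-p)*10.547325] = 20.574618
  V(3,1) = exp(-r*dt) * [p*10.547325 + (1-p)*0.000000] = 5.246187
  V(3,2) = exp(-r*dt) * [p*0.000000 + (1-p)*0.000000] = 0.000000
  V(3,3) = exp(-r*dt) * [p*0.000000 + (1-p)*0.000000] = 0.000000
  V(2,0) = exp(-r*dt) * [p*20.574618 + (1-p)*5.246187] = 12.820545
  V(2,1) = exp(-r*dt) * [p*5.246187 + (1-p)*0.000000] = 2.609428
  V(2,2) = exp(-r*dt) * [p*0.000000 + (1-p)*0.000000] = 0.000000
  V(1,0) = exp(-r*dt) * [p*12.820545 + (1-p)*2.609428] = 7.663553
  V(1,1) = exp(-r*dt) * [p*2.609428 + (1-p)*0.000000] = 1.297916
  V(0,0) = exp(-r*dt) * [p*7.663553 + (1-p)*1.297916] = 4.451800


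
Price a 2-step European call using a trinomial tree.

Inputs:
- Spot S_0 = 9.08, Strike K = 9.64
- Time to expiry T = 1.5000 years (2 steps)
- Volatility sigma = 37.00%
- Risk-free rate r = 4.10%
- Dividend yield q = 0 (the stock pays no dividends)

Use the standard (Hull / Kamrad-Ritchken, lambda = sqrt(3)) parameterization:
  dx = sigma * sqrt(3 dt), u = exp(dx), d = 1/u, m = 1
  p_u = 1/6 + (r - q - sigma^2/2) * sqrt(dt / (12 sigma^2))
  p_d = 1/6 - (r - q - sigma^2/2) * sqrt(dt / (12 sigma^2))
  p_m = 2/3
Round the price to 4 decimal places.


Answer: Price = V(0,0) = 1.5167

Derivation:
dt = T/N = 0.750000; dx = sigma*sqrt(3*dt) = 0.555000
u = exp(dx) = 1.741941; d = 1/u = 0.574072
p_u = 0.148119, p_m = 0.666667, p_d = 0.185214
Discount per step: exp(-r*dt) = 0.969718
Stock lattice S(k, j) with j the centered position index:
  k=0: S(0,+0) = 9.0800
  k=1: S(1,-1) = 5.2126; S(1,+0) = 9.0800; S(1,+1) = 15.8168
  k=2: S(2,-2) = 2.9924; S(2,-1) = 5.2126; S(2,+0) = 9.0800; S(2,+1) = 15.8168; S(2,+2) = 27.5520
Terminal payoffs V(N, j) = max(S_T - K, 0):
  V(2,-2) = 0.000000; V(2,-1) = 0.000000; V(2,+0) = 0.000000; V(2,+1) = 6.176824; V(2,+2) = 17.911974
Backward induction: V(k, j) = exp(-r*dt) * [p_u * V(k+1, j+1) + p_m * V(k+1, j) + p_d * V(k+1, j-1)]
  V(1,-1) = exp(-r*dt) * [p_u*0.000000 + p_m*0.000000 + p_d*0.000000] = 0.000000
  V(1,+0) = exp(-r*dt) * [p_u*6.176824 + p_m*0.000000 + p_d*0.000000] = 0.887202
  V(1,+1) = exp(-r*dt) * [p_u*17.911974 + p_m*6.176824 + p_d*0.000000] = 6.565954
  V(0,+0) = exp(-r*dt) * [p_u*6.565954 + p_m*0.887202 + p_d*0.000000] = 1.516651


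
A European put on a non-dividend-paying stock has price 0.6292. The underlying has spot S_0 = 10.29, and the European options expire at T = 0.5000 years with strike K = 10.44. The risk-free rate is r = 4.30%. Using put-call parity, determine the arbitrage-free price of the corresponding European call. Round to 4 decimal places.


Put-call parity: C - P = S_0 * exp(-qT) - K * exp(-rT).
S_0 * exp(-qT) = 10.2900 * 1.00000000 = 10.29000000
K * exp(-rT) = 10.4400 * 0.97872948 = 10.21793574
C = P + S*exp(-qT) - K*exp(-rT)
C = 0.6292 + 10.29000000 - 10.21793574 = 0.7013

Answer: Call price = 0.7013


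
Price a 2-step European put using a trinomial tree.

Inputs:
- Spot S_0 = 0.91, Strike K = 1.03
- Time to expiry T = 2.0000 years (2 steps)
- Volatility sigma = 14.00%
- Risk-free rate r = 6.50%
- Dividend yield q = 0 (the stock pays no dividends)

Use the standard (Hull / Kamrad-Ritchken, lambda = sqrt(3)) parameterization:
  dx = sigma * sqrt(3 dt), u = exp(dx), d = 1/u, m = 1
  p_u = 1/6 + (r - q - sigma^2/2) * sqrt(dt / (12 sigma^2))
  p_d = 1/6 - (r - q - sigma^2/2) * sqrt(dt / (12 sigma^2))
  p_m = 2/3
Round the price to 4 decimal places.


Answer: Price = V(0,0) = 0.0707

Derivation:
dt = T/N = 1.000000; dx = sigma*sqrt(3*dt) = 0.242487
u = exp(dx) = 1.274415; d = 1/u = 0.784674
p_u = 0.280487, p_m = 0.666667, p_d = 0.052846
Discount per step: exp(-r*dt) = 0.937067
Stock lattice S(k, j) with j the centered position index:
  k=0: S(0,+0) = 0.9100
  k=1: S(1,-1) = 0.7141; S(1,+0) = 0.9100; S(1,+1) = 1.1597
  k=2: S(2,-2) = 0.5603; S(2,-1) = 0.7141; S(2,+0) = 0.9100; S(2,+1) = 1.1597; S(2,+2) = 1.4780
Terminal payoffs V(N, j) = max(K - S_T, 0):
  V(2,-2) = 0.469701; V(2,-1) = 0.315947; V(2,+0) = 0.120000; V(2,+1) = 0.000000; V(2,+2) = 0.000000
Backward induction: V(k, j) = exp(-r*dt) * [p_u * V(k+1, j+1) + p_m * V(k+1, j) + p_d * V(k+1, j-1)]
  V(1,-1) = exp(-r*dt) * [p_u*0.120000 + p_m*0.315947 + p_d*0.469701] = 0.252176
  V(1,+0) = exp(-r*dt) * [p_u*0.000000 + p_m*0.120000 + p_d*0.315947] = 0.090611
  V(1,+1) = exp(-r*dt) * [p_u*0.000000 + p_m*0.000000 + p_d*0.120000] = 0.005942
  V(0,+0) = exp(-r*dt) * [p_u*0.005942 + p_m*0.090611 + p_d*0.252176] = 0.070656


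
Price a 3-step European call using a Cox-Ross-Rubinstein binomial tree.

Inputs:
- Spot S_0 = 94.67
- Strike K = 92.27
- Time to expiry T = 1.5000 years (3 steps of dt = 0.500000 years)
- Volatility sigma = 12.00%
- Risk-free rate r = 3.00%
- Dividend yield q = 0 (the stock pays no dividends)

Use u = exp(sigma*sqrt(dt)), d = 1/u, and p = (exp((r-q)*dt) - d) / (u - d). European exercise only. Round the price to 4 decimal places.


dt = T/N = 0.500000
u = exp(sigma*sqrt(dt)) = 1.088557; d = 1/u = 0.918647
p = (exp((r-q)*dt) - d) / (u - d) = 0.567747
Discount per step: exp(-r*dt) = 0.985112
Stock lattice S(k, i) with i counting down-moves:
  k=0: S(0,0) = 94.6700
  k=1: S(1,0) = 103.0537; S(1,1) = 86.9684
  k=2: S(2,0) = 112.1798; S(2,1) = 94.6700; S(2,2) = 79.8933
  k=3: S(3,0) = 122.1141; S(3,1) = 103.0537; S(3,2) = 86.9684; S(3,3) = 73.3937
Terminal payoffs V(N, i) = max(S_T - K, 0):
  V(3,0) = 29.844069; V(3,1) = 10.783676; V(3,2) = 0.000000; V(3,3) = 0.000000
Backward induction: V(k, i) = exp(-r*dt) * [p * V(k+1, i) + (1-p) * V(k+1, i+1)].
  V(2,0) = exp(-r*dt) * [p*29.844069 + (1-p)*10.783676] = 21.283504
  V(2,1) = exp(-r*dt) * [p*10.783676 + (1-p)*0.000000] = 6.031252
  V(2,2) = exp(-r*dt) * [p*0.000000 + (1-p)*0.000000] = 0.000000
  V(1,0) = exp(-r*dt) * [p*21.283504 + (1-p)*6.031252] = 14.471962
  V(1,1) = exp(-r*dt) * [p*6.031252 + (1-p)*0.000000] = 3.373247
  V(0,0) = exp(-r*dt) * [p*14.471962 + (1-p)*3.373247] = 9.530478

Answer: Price = V(0,0) = 9.5305


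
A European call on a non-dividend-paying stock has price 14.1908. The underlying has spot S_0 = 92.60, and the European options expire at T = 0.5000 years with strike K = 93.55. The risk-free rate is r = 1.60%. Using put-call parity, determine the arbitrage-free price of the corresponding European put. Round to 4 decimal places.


Put-call parity: C - P = S_0 * exp(-qT) - K * exp(-rT).
S_0 * exp(-qT) = 92.6000 * 1.00000000 = 92.60000000
K * exp(-rT) = 93.5500 * 0.99203191 = 92.80458563
P = C - S*exp(-qT) + K*exp(-rT)
P = 14.1908 - 92.60000000 + 92.80458563 = 14.3954

Answer: Put price = 14.3954


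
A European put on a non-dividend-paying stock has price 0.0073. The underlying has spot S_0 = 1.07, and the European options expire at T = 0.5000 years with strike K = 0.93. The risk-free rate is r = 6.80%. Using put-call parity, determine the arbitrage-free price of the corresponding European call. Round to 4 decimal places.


Put-call parity: C - P = S_0 * exp(-qT) - K * exp(-rT).
S_0 * exp(-qT) = 1.0700 * 1.00000000 = 1.07000000
K * exp(-rT) = 0.9300 * 0.96657150 = 0.89891150
C = P + S*exp(-qT) - K*exp(-rT)
C = 0.0073 + 1.07000000 - 0.89891150 = 0.1784

Answer: Call price = 0.1784


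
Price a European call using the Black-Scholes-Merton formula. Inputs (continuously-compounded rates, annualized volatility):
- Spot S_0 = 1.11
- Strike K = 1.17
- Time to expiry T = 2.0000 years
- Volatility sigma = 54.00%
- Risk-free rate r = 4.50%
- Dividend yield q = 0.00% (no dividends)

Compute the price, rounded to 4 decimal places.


Answer: Price = 0.3448

Derivation:
d1 = (ln(S/K) + (r - q + 0.5*sigma^2) * T) / (sigma * sqrt(T)) = 0.43075409
d2 = d1 - sigma * sqrt(T) = -0.33292124
exp(-rT) = 0.91393119; exp(-qT) = 1.00000000
C = S_0 * exp(-qT) * N(d1) - K * exp(-rT) * N(d2)
N(d1) = 0.66667641; N(d2) = 0.36959687
C = 1.1100 * 1.00000000 * 0.66667641 - 1.1700 * 0.91393119 * 0.36959687 = 0.3448


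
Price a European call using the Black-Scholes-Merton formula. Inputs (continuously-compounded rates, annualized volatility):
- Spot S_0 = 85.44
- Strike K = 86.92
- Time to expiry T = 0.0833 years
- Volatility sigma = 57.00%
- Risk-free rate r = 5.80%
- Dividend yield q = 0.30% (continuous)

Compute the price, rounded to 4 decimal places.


d1 = (ln(S/K) + (r - q + 0.5*sigma^2) * T) / (sigma * sqrt(T)) = 0.00571269
d2 = d1 - sigma * sqrt(T) = -0.15879923
exp(-rT) = 0.99518025; exp(-qT) = 0.99975013
C = S_0 * exp(-qT) * N(d1) - K * exp(-rT) * N(d2)
N(d1) = 0.50227902; N(d2) = 0.43691353
C = 85.4400 * 0.99975013 * 0.50227902 - 86.9200 * 0.99518025 * 0.43691353 = 5.1105

Answer: Price = 5.1105


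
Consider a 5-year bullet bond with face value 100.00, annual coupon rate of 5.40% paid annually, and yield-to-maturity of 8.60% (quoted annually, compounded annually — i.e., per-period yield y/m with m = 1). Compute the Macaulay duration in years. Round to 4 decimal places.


Answer: Macaulay duration = 4.4745 years

Derivation:
Coupon per period c = face * coupon_rate / m = 5.400000
Periods per year m = 1; per-period yield y/m = 0.086000
Number of cashflows N = 5
Cashflows (t years, CF_t, discount factor 1/(1+y/m)^(m*t), PV):
  t = 1.0000: CF_t = 5.400000, DF = 0.920810, PV = 4.972376
  t = 2.0000: CF_t = 5.400000, DF = 0.847892, PV = 4.578615
  t = 3.0000: CF_t = 5.400000, DF = 0.780747, PV = 4.216036
  t = 4.0000: CF_t = 5.400000, DF = 0.718920, PV = 3.882169
  t = 5.0000: CF_t = 105.400000, DF = 0.661989, PV = 69.773657
Price P = sum_t PV_t = 87.422852
Macaulay numerator sum_t t * PV_t:
  t * PV_t at t = 1.0000: 4.972376
  t * PV_t at t = 2.0000: 9.157230
  t * PV_t at t = 3.0000: 12.648107
  t * PV_t at t = 4.0000: 15.528677
  t * PV_t at t = 5.0000: 348.868284
Macaulay duration D = (sum_t t * PV_t) / P = 391.174673 / 87.422852 = 4.474513


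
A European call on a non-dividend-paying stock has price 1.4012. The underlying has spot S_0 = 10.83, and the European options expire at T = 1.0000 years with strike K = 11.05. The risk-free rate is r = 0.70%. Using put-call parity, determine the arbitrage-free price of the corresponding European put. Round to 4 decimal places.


Put-call parity: C - P = S_0 * exp(-qT) - K * exp(-rT).
S_0 * exp(-qT) = 10.8300 * 1.00000000 = 10.83000000
K * exp(-rT) = 11.0500 * 0.99302444 = 10.97292009
P = C - S*exp(-qT) + K*exp(-rT)
P = 1.4012 - 10.83000000 + 10.97292009 = 1.5441

Answer: Put price = 1.5441


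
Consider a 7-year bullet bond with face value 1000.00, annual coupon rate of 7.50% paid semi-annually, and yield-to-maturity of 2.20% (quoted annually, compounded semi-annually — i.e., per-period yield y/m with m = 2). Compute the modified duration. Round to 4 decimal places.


Answer: Modified duration = 5.7326

Derivation:
Coupon per period c = face * coupon_rate / m = 37.500000
Periods per year m = 2; per-period yield y/m = 0.011000
Number of cashflows N = 14
Cashflows (t years, CF_t, discount factor 1/(1+y/m)^(m*t), PV):
  t = 0.5000: CF_t = 37.500000, DF = 0.989120, PV = 37.091988
  t = 1.0000: CF_t = 37.500000, DF = 0.978358, PV = 36.688416
  t = 1.5000: CF_t = 37.500000, DF = 0.967713, PV = 36.289234
  t = 2.0000: CF_t = 37.500000, DF = 0.957184, PV = 35.894396
  t = 2.5000: CF_t = 37.500000, DF = 0.946769, PV = 35.503853
  t = 3.0000: CF_t = 37.500000, DF = 0.936468, PV = 35.117560
  t = 3.5000: CF_t = 37.500000, DF = 0.926279, PV = 34.735470
  t = 4.0000: CF_t = 37.500000, DF = 0.916201, PV = 34.357537
  t = 4.5000: CF_t = 37.500000, DF = 0.906232, PV = 33.983716
  t = 5.0000: CF_t = 37.500000, DF = 0.896372, PV = 33.613963
  t = 5.5000: CF_t = 37.500000, DF = 0.886620, PV = 33.248232
  t = 6.0000: CF_t = 37.500000, DF = 0.876973, PV = 32.886481
  t = 6.5000: CF_t = 37.500000, DF = 0.867431, PV = 32.528665
  t = 7.0000: CF_t = 1037.500000, DF = 0.857993, PV = 890.167896
Price P = sum_t PV_t = 1342.107406
First compute Macaulay numerator sum_t t * PV_t:
  t * PV_t at t = 0.5000: 18.545994
  t * PV_t at t = 1.0000: 36.688416
  t * PV_t at t = 1.5000: 54.433851
  t * PV_t at t = 2.0000: 71.788791
  t * PV_t at t = 2.5000: 88.759633
  t * PV_t at t = 3.0000: 105.352680
  t * PV_t at t = 3.5000: 121.574145
  t * PV_t at t = 4.0000: 137.430148
  t * PV_t at t = 4.5000: 152.926723
  t * PV_t at t = 5.0000: 168.069813
  t * PV_t at t = 5.5000: 182.865276
  t * PV_t at t = 6.0000: 197.318884
  t * PV_t at t = 6.5000: 211.436325
  t * PV_t at t = 7.0000: 6231.175269
Macaulay duration D = 7778.365947 / 1342.107406 = 5.795636
Modified duration = D / (1 + y/m) = 5.795636 / (1 + 0.011000) = 5.732578


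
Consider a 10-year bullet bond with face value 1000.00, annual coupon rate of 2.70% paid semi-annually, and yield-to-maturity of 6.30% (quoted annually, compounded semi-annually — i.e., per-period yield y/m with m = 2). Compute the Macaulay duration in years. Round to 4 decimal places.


Coupon per period c = face * coupon_rate / m = 13.500000
Periods per year m = 2; per-period yield y/m = 0.031500
Number of cashflows N = 20
Cashflows (t years, CF_t, discount factor 1/(1+y/m)^(m*t), PV):
  t = 0.5000: CF_t = 13.500000, DF = 0.969462, PV = 13.087736
  t = 1.0000: CF_t = 13.500000, DF = 0.939856, PV = 12.688062
  t = 1.5000: CF_t = 13.500000, DF = 0.911155, PV = 12.300594
  t = 2.0000: CF_t = 13.500000, DF = 0.883330, PV = 11.924957
  t = 2.5000: CF_t = 13.500000, DF = 0.856355, PV = 11.560793
  t = 3.0000: CF_t = 13.500000, DF = 0.830204, PV = 11.207748
  t = 3.5000: CF_t = 13.500000, DF = 0.804851, PV = 10.865486
  t = 4.0000: CF_t = 13.500000, DF = 0.780272, PV = 10.533675
  t = 4.5000: CF_t = 13.500000, DF = 0.756444, PV = 10.211997
  t = 5.0000: CF_t = 13.500000, DF = 0.733344, PV = 9.900142
  t = 5.5000: CF_t = 13.500000, DF = 0.710949, PV = 9.597811
  t = 6.0000: CF_t = 13.500000, DF = 0.689238, PV = 9.304713
  t = 6.5000: CF_t = 13.500000, DF = 0.668190, PV = 9.020565
  t = 7.0000: CF_t = 13.500000, DF = 0.647785, PV = 8.745095
  t = 7.5000: CF_t = 13.500000, DF = 0.628003, PV = 8.478037
  t = 8.0000: CF_t = 13.500000, DF = 0.608825, PV = 8.219134
  t = 8.5000: CF_t = 13.500000, DF = 0.590232, PV = 7.968137
  t = 9.0000: CF_t = 13.500000, DF = 0.572208, PV = 7.724806
  t = 9.5000: CF_t = 13.500000, DF = 0.554734, PV = 7.488906
  t = 10.0000: CF_t = 1013.500000, DF = 0.537793, PV = 545.053467
Price P = sum_t PV_t = 735.881862
Macaulay numerator sum_t t * PV_t:
  t * PV_t at t = 0.5000: 6.543868
  t * PV_t at t = 1.0000: 12.688062
  t * PV_t at t = 1.5000: 18.450890
  t * PV_t at t = 2.0000: 23.849915
  t * PV_t at t = 2.5000: 28.901981
  t * PV_t at t = 3.0000: 33.623245
  t * PV_t at t = 3.5000: 38.029200
  t * PV_t at t = 4.0000: 42.134700
  t * PV_t at t = 4.5000: 45.953986
  t * PV_t at t = 5.0000: 49.500712
  t * PV_t at t = 5.5000: 52.787963
  t * PV_t at t = 6.0000: 55.828278
  t * PV_t at t = 6.5000: 58.633674
  t * PV_t at t = 7.0000: 61.215663
  t * PV_t at t = 7.5000: 63.585274
  t * PV_t at t = 8.0000: 65.753071
  t * PV_t at t = 8.5000: 67.729169
  t * PV_t at t = 9.0000: 69.523255
  t * PV_t at t = 9.5000: 71.144603
  t * PV_t at t = 10.0000: 5450.534675
Macaulay duration D = (sum_t t * PV_t) / P = 6316.412184 / 735.881862 = 8.583460

Answer: Macaulay duration = 8.5835 years


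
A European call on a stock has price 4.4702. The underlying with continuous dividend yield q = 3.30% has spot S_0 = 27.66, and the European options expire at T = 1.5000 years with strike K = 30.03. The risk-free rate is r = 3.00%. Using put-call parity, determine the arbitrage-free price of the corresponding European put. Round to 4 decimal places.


Put-call parity: C - P = S_0 * exp(-qT) - K * exp(-rT).
S_0 * exp(-qT) = 27.6600 * 0.95170516 = 26.32416467
K * exp(-rT) = 30.0300 * 0.95599748 = 28.70860438
P = C - S*exp(-qT) + K*exp(-rT)
P = 4.4702 - 26.32416467 + 28.70860438 = 6.8546

Answer: Put price = 6.8546


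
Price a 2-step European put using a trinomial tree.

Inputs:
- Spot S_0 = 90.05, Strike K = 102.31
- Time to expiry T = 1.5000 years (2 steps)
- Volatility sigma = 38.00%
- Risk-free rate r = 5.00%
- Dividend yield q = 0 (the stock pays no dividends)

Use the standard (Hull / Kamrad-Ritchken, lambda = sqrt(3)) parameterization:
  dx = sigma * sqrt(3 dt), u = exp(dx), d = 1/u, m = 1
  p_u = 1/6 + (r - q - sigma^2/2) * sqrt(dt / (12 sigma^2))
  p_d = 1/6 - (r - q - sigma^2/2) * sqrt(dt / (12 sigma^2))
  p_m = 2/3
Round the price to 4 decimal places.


Answer: Price = V(0,0) = 19.4452

Derivation:
dt = T/N = 0.750000; dx = sigma*sqrt(3*dt) = 0.570000
u = exp(dx) = 1.768267; d = 1/u = 0.565525
p_u = 0.152061, p_m = 0.666667, p_d = 0.181272
Discount per step: exp(-r*dt) = 0.963194
Stock lattice S(k, j) with j the centered position index:
  k=0: S(0,+0) = 90.0500
  k=1: S(1,-1) = 50.9256; S(1,+0) = 90.0500; S(1,+1) = 159.2324
  k=2: S(2,-2) = 28.7997; S(2,-1) = 50.9256; S(2,+0) = 90.0500; S(2,+1) = 159.2324; S(2,+2) = 281.5655
Terminal payoffs V(N, j) = max(K - S_T, 0):
  V(2,-2) = 73.510297; V(2,-1) = 51.384434; V(2,+0) = 12.260000; V(2,+1) = 0.000000; V(2,+2) = 0.000000
Backward induction: V(k, j) = exp(-r*dt) * [p_u * V(k+1, j+1) + p_m * V(k+1, j) + p_d * V(k+1, j-1)]
  V(1,-1) = exp(-r*dt) * [p_u*12.260000 + p_m*51.384434 + p_d*73.510297] = 47.626030
  V(1,+0) = exp(-r*dt) * [p_u*0.000000 + p_m*12.260000 + p_d*51.384434] = 16.844237
  V(1,+1) = exp(-r*dt) * [p_u*0.000000 + p_m*0.000000 + p_d*12.260000] = 2.140597
  V(0,+0) = exp(-r*dt) * [p_u*2.140597 + p_m*16.844237 + p_d*47.626030] = 19.445215


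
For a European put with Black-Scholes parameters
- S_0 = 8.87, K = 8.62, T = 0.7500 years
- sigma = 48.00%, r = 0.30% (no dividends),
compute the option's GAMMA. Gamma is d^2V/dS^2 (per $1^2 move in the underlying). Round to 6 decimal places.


d1 = 0.2820349128; d2 = -0.1336572810
phi(d1) = 0.3833869911; exp(-qT) = 1.0000000000; exp(-rT) = 0.9977525294
Gamma = exp(-qT) * phi(d1) / (S * sigma * sqrt(T)) = 1.0000000000 * 0.3833869911 / (8.8700 * 0.4800 * 0.8660254038) = 0.103978

Answer: Gamma = 0.103978


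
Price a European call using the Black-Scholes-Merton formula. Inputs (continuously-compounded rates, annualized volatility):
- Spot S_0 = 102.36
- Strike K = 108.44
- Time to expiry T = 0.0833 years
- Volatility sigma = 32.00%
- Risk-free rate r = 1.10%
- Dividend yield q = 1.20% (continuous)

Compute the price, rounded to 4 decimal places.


Answer: Price = 1.5714

Derivation:
d1 = (ln(S/K) + (r - q + 0.5*sigma^2) * T) / (sigma * sqrt(T)) = -0.57947990
d2 = d1 - sigma * sqrt(T) = -0.67183747
exp(-rT) = 0.99908412; exp(-qT) = 0.99900090
C = S_0 * exp(-qT) * N(d1) - K * exp(-rT) * N(d2)
N(d1) = 0.28113270; N(d2) = 0.25084359
C = 102.3600 * 0.99900090 * 0.28113270 - 108.4400 * 0.99908412 * 0.25084359 = 1.5714


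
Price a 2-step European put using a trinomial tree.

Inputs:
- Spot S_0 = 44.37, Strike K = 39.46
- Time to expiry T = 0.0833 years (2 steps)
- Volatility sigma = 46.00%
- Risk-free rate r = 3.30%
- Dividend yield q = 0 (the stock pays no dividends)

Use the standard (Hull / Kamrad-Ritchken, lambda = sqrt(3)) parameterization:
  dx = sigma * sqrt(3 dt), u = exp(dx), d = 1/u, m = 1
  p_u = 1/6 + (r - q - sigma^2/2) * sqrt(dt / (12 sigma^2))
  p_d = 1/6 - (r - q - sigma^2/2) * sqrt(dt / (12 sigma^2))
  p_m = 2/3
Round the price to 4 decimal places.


dt = T/N = 0.041650; dx = sigma*sqrt(3*dt) = 0.162602
u = exp(dx) = 1.176568; d = 1/u = 0.849929
p_u = 0.157343, p_m = 0.666667, p_d = 0.175990
Discount per step: exp(-r*dt) = 0.998626
Stock lattice S(k, j) with j the centered position index:
  k=0: S(0,+0) = 44.3700
  k=1: S(1,-1) = 37.7114; S(1,+0) = 44.3700; S(1,+1) = 52.2043
  k=2: S(2,-2) = 32.0520; S(2,-1) = 37.7114; S(2,+0) = 44.3700; S(2,+1) = 52.2043; S(2,+2) = 61.4220
Terminal payoffs V(N, j) = max(K - S_T, 0):
  V(2,-2) = 7.408002; V(2,-1) = 1.748634; V(2,+0) = 0.000000; V(2,+1) = 0.000000; V(2,+2) = 0.000000
Backward induction: V(k, j) = exp(-r*dt) * [p_u * V(k+1, j+1) + p_m * V(k+1, j) + p_d * V(k+1, j-1)]
  V(1,-1) = exp(-r*dt) * [p_u*0.000000 + p_m*1.748634 + p_d*7.408002] = 2.466102
  V(1,+0) = exp(-r*dt) * [p_u*0.000000 + p_m*0.000000 + p_d*1.748634] = 0.307320
  V(1,+1) = exp(-r*dt) * [p_u*0.000000 + p_m*0.000000 + p_d*0.000000] = 0.000000
  V(0,+0) = exp(-r*dt) * [p_u*0.000000 + p_m*0.307320 + p_d*2.466102] = 0.638013

Answer: Price = V(0,0) = 0.6380


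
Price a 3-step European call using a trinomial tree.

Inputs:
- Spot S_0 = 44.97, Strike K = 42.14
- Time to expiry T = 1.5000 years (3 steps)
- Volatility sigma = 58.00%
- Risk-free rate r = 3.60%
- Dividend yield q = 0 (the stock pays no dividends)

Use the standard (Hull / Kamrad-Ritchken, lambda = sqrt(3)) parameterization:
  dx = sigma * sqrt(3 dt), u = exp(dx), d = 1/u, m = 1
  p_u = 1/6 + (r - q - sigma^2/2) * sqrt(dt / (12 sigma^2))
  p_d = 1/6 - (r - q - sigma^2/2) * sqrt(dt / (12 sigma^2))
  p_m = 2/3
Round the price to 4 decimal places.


dt = T/N = 0.500000; dx = sigma*sqrt(3*dt) = 0.710352
u = exp(dx) = 2.034707; d = 1/u = 0.491471
p_u = 0.120140, p_m = 0.666667, p_d = 0.213193
Discount per step: exp(-r*dt) = 0.982161
Stock lattice S(k, j) with j the centered position index:
  k=0: S(0,+0) = 44.9700
  k=1: S(1,-1) = 22.1015; S(1,+0) = 44.9700; S(1,+1) = 91.5008
  k=2: S(2,-2) = 10.8622; S(2,-1) = 22.1015; S(2,+0) = 44.9700; S(2,+1) = 91.5008; S(2,+2) = 186.1773
  k=3: S(3,-3) = 5.3385; S(3,-2) = 10.8622; S(3,-1) = 22.1015; S(3,+0) = 44.9700; S(3,+1) = 91.5008; S(3,+2) = 186.1773; S(3,+3) = 378.8164
Terminal payoffs V(N, j) = max(S_T - K, 0):
  V(3,-3) = 0.000000; V(3,-2) = 0.000000; V(3,-1) = 0.000000; V(3,+0) = 2.830000; V(3,+1) = 49.360792; V(3,+2) = 144.037338; V(3,+3) = 336.676408
Backward induction: V(k, j) = exp(-r*dt) * [p_u * V(k+1, j+1) + p_m * V(k+1, j) + p_d * V(k+1, j-1)]
  V(2,-2) = exp(-r*dt) * [p_u*0.000000 + p_m*0.000000 + p_d*0.000000] = 0.000000
  V(2,-1) = exp(-r*dt) * [p_u*2.830000 + p_m*0.000000 + p_d*0.000000] = 0.333932
  V(2,+0) = exp(-r*dt) * [p_u*49.360792 + p_m*2.830000 + p_d*0.000000] = 7.677449
  V(2,+1) = exp(-r*dt) * [p_u*144.037338 + p_m*49.360792 + p_d*2.830000] = 49.908748
  V(2,+2) = exp(-r*dt) * [p_u*336.676408 + p_m*144.037338 + p_d*49.360792] = 144.374444
  V(1,-1) = exp(-r*dt) * [p_u*7.677449 + p_m*0.333932 + p_d*0.000000] = 1.124568
  V(1,+0) = exp(-r*dt) * [p_u*49.908748 + p_m*7.677449 + p_d*0.333932] = 10.986011
  V(1,+1) = exp(-r*dt) * [p_u*144.374444 + p_m*49.908748 + p_d*7.677449] = 51.322319
  V(0,+0) = exp(-r*dt) * [p_u*51.322319 + p_m*10.986011 + p_d*1.124568] = 13.484721

Answer: Price = V(0,0) = 13.4847


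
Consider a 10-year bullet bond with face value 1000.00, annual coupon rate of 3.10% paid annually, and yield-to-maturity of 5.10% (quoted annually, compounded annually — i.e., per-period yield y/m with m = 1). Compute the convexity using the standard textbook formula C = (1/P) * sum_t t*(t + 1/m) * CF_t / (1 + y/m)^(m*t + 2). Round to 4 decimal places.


Answer: Convexity = 81.5322

Derivation:
Coupon per period c = face * coupon_rate / m = 31.000000
Periods per year m = 1; per-period yield y/m = 0.051000
Number of cashflows N = 10
Cashflows (t years, CF_t, discount factor 1/(1+y/m)^(m*t), PV):
  t = 1.0000: CF_t = 31.000000, DF = 0.951475, PV = 29.495718
  t = 2.0000: CF_t = 31.000000, DF = 0.905304, PV = 28.064432
  t = 3.0000: CF_t = 31.000000, DF = 0.861374, PV = 26.702600
  t = 4.0000: CF_t = 31.000000, DF = 0.819576, PV = 25.406850
  t = 5.0000: CF_t = 31.000000, DF = 0.779806, PV = 24.173978
  t = 6.0000: CF_t = 31.000000, DF = 0.741965, PV = 23.000930
  t = 7.0000: CF_t = 31.000000, DF = 0.705961, PV = 21.884805
  t = 8.0000: CF_t = 31.000000, DF = 0.671705, PV = 20.822840
  t = 9.0000: CF_t = 31.000000, DF = 0.639110, PV = 19.812407
  t = 10.0000: CF_t = 1031.000000, DF = 0.608097, PV = 626.947976
Price P = sum_t PV_t = 846.312537
Convexity numerator sum_t t*(t + 1/m) * CF_t / (1+y/m)^(m*t + 2):
  t = 1.0000: term = 53.405199
  t = 2.0000: term = 152.441102
  t = 3.0000: term = 290.087730
  t = 4.0000: term = 460.018601
  t = 5.0000: term = 656.544151
  t = 6.0000: term = 874.559287
  t = 7.0000: term = 1109.494814
  t = 8.0000: term = 1357.272438
  t = 9.0000: term = 1614.263128
  t = 10.0000: term = 62433.654698
Convexity = (1/P) * sum = 69001.741148 / 846.312537 = 81.532221


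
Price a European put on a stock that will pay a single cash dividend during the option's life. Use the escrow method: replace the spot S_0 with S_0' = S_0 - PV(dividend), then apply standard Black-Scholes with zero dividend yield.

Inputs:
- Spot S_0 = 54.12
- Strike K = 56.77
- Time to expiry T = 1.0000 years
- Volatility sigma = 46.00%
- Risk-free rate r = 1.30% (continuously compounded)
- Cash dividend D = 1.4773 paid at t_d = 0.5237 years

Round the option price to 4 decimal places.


Answer: Price = 11.6667

Derivation:
PV(D) = D * exp(-r * t_d) = 1.4773 * 0.99321502 = 1.46727655
S_0' = S_0 - PV(D) = 54.1200 - 1.46727655 = 52.65272345
d1 = (ln(S_0'/K) + (r + sigma^2/2)*T) / (sigma*sqrt(T)) = 0.09458684
d2 = d1 - sigma*sqrt(T) = -0.36541316
exp(-rT) = 0.98708414
N(-d1) = 0.46232150; N(-d2) = 0.64259849
P = K * exp(-rT) * N(-d2) - S_0' * N(-d1) = 56.7700 * 0.98708414 * 0.64259849 - 52.65272345 * 0.46232150 = 11.6667


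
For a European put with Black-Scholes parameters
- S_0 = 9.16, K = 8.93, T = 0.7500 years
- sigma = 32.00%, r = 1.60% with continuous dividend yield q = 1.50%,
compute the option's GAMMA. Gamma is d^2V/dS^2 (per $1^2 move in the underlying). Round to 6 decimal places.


Answer: Gamma = 0.151236

Derivation:
d1 = 0.2330322222; d2 = -0.0440959070
phi(d1) = 0.3882559307; exp(-qT) = 0.9888130446; exp(-rT) = 0.9880717129
Gamma = exp(-qT) * phi(d1) / (S * sigma * sqrt(T)) = 0.9888130446 * 0.3882559307 / (9.1600 * 0.3200 * 0.8660254038) = 0.151236


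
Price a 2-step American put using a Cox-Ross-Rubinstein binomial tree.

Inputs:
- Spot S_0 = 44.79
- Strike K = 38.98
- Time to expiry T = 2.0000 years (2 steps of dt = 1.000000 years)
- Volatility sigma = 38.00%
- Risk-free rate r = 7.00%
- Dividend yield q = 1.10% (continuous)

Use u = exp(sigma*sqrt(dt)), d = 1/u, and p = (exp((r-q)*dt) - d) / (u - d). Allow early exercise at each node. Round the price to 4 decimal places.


Answer: Price = V(0,0) = 4.1709

Derivation:
dt = T/N = 1.000000
u = exp(sigma*sqrt(dt)) = 1.462285; d = 1/u = 0.683861
p = (exp((r-q)*dt) - d) / (u - d) = 0.484202
Discount per step: exp(-r*dt) = 0.932394
Stock lattice S(k, i) with i counting down-moves:
  k=0: S(0,0) = 44.7900
  k=1: S(1,0) = 65.4957; S(1,1) = 30.6302
  k=2: S(2,0) = 95.7734; S(2,1) = 44.7900; S(2,2) = 20.9468
Terminal payoffs V(N, i) = max(K - S_T, 0):
  V(2,0) = 0.000000; V(2,1) = 0.000000; V(2,2) = 18.033221
Backward induction: V(k, i) = exp(-r*dt) * [p * V(k+1, i) + (1-p) * V(k+1, i+1)]; then take max(V_cont, immediate exercise) for American.
  V(1,0) = exp(-r*dt) * [p*0.000000 + (1-p)*0.000000] = 0.000000; exercise = 0.000000; V(1,0) = max -> 0.000000
  V(1,1) = exp(-r*dt) * [p*0.000000 + (1-p)*18.033221] = 8.672665; exercise = 8.349847; V(1,1) = max -> 8.672665
  V(0,0) = exp(-r*dt) * [p*0.000000 + (1-p)*8.672665] = 4.170920; exercise = 0.000000; V(0,0) = max -> 4.170920
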